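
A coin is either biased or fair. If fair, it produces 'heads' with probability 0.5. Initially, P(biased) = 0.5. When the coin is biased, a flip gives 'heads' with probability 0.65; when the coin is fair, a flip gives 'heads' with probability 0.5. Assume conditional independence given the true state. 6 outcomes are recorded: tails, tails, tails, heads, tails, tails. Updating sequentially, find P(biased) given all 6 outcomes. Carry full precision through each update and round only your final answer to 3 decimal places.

0.179

After 'tails': P(biased) = 0.35·0.5000 / (0.35·0.5000 + 0.5·0.5000) ≈ 0.4118
After 'tails': P(biased) = 0.35·0.4118 / (0.35·0.4118 + 0.5·0.5882) ≈ 0.3289
After 'tails': P(biased) = 0.35·0.3289 / (0.35·0.3289 + 0.5·0.6711) ≈ 0.2554
After 'heads': P(biased) = 0.65·0.2554 / (0.65·0.2554 + 0.5·0.7446) ≈ 0.3084
After 'tails': P(biased) = 0.35·0.3084 / (0.35·0.3084 + 0.5·0.6916) ≈ 0.2379
After 'tails': P(biased) = 0.35·0.2379 / (0.35·0.2379 + 0.5·0.7621) ≈ 0.1793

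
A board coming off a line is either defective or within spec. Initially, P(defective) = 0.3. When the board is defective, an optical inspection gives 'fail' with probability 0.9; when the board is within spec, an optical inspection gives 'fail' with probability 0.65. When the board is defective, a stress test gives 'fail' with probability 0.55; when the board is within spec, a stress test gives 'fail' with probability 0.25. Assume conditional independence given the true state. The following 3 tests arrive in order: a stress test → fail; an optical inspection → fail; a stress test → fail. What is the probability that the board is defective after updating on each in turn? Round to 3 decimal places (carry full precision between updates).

0.742

Apply Bayes' rule sequentially, carrying P(defective) forward.
After a stress test='fail': P(defective) = 0.55·0.3000 / (0.55·0.3000 + 0.25·0.7000) ≈ 0.4853
After an optical inspection='fail': P(defective) = 0.9·0.4853 / (0.9·0.4853 + 0.65·0.5147) ≈ 0.5663
After a stress test='fail': P(defective) = 0.55·0.5663 / (0.55·0.5663 + 0.25·0.4337) ≈ 0.7417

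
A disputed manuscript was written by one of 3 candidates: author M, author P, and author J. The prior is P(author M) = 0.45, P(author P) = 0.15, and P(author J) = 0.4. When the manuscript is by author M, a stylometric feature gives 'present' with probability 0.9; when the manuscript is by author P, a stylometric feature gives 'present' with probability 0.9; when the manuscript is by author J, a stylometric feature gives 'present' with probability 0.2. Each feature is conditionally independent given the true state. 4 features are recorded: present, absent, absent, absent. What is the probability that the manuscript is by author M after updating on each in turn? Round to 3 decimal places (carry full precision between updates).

0.010

After 'present': normaliser = 0.9·0.4500 + 0.9·0.1500 + 0.2·0.4000; P(author M) ≈ 0.6532, P(author P) ≈ 0.2177, P(author J) ≈ 0.1290
After 'absent': normaliser = 0.1·0.6532 + 0.1·0.2177 + 0.8·0.1290; P(author M) ≈ 0.3432, P(author P) ≈ 0.1144, P(author J) ≈ 0.5424
After 'absent': normaliser = 0.1·0.3432 + 0.1·0.1144 + 0.8·0.5424; P(author M) ≈ 0.0716, P(author P) ≈ 0.0239, P(author J) ≈ 0.9046
After 'absent': normaliser = 0.1·0.0716 + 0.1·0.0239 + 0.8·0.9046; P(author M) ≈ 0.0098, P(author P) ≈ 0.0033, P(author J) ≈ 0.9870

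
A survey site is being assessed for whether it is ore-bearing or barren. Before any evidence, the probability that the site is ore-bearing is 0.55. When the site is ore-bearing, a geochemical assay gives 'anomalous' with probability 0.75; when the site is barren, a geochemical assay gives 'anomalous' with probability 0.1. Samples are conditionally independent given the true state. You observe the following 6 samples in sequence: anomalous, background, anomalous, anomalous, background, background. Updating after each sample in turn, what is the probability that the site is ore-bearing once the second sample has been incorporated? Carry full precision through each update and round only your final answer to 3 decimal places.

0.718

Each posterior becomes the prior for the next update.
After 'anomalous': P(ore) = 0.75·0.5500 / (0.75·0.5500 + 0.1·0.4500) ≈ 0.9016
After 'background': P(ore) = 0.25·0.9016 / (0.25·0.9016 + 0.9·0.0984) ≈ 0.7180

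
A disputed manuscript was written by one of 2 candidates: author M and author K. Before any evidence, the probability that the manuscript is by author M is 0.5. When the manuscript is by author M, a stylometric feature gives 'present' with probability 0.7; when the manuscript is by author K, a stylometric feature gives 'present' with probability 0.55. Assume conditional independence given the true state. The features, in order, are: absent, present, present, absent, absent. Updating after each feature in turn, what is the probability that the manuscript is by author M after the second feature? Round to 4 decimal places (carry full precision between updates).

After 'absent': P(author M) = 0.3·0.5000 / (0.3·0.5000 + 0.45·0.5000) ≈ 0.4000
After 'present': P(author M) = 0.7·0.4000 / (0.7·0.4000 + 0.55·0.6000) ≈ 0.4590

0.4590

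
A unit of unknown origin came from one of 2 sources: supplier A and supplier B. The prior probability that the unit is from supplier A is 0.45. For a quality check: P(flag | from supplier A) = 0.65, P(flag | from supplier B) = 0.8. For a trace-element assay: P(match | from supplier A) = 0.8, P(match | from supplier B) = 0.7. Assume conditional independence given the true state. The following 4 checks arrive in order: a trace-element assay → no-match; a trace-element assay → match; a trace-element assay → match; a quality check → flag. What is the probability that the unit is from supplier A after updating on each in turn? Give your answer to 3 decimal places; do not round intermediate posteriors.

0.367

After a trace-element assay='no-match': P(supplier A) = 0.2·0.4500 / (0.2·0.4500 + 0.3·0.5500) ≈ 0.3529
After a trace-element assay='match': P(supplier A) = 0.8·0.3529 / (0.8·0.3529 + 0.7·0.6471) ≈ 0.3840
After a trace-element assay='match': P(supplier A) = 0.8·0.3840 / (0.8·0.3840 + 0.7·0.6160) ≈ 0.4160
After a quality check='flag': P(supplier A) = 0.65·0.4160 / (0.65·0.4160 + 0.8·0.5840) ≈ 0.3666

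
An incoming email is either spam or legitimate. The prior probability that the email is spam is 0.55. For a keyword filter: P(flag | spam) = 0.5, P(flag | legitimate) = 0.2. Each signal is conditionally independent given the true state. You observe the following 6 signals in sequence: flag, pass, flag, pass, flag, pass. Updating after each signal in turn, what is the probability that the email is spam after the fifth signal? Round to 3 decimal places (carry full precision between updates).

After 'flag': P(spam) = 0.5·0.5500 / (0.5·0.5500 + 0.2·0.4500) ≈ 0.7534
After 'pass': P(spam) = 0.5·0.7534 / (0.5·0.7534 + 0.8·0.2466) ≈ 0.6563
After 'flag': P(spam) = 0.5·0.6563 / (0.5·0.6563 + 0.2·0.3437) ≈ 0.8268
After 'pass': P(spam) = 0.5·0.8268 / (0.5·0.8268 + 0.8·0.1732) ≈ 0.7490
After 'flag': P(spam) = 0.5·0.7490 / (0.5·0.7490 + 0.2·0.2510) ≈ 0.8818

0.882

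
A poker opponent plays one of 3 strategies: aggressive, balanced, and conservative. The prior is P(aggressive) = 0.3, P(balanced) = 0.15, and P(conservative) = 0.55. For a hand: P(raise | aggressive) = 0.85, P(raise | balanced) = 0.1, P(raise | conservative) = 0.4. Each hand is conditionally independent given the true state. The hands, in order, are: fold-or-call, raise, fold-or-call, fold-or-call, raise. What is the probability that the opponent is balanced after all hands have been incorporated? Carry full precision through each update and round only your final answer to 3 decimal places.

After 'fold-or-call': normaliser = 0.15·0.3000 + 0.9·0.1500 + 0.6·0.5500; P(aggressive) ≈ 0.0882, P(balanced) ≈ 0.2647, P(conservative) ≈ 0.6471
After 'raise': normaliser = 0.85·0.0882 + 0.1·0.2647 + 0.4·0.6471; P(aggressive) ≈ 0.2082, P(balanced) ≈ 0.0735, P(conservative) ≈ 0.7184
After 'fold-or-call': normaliser = 0.15·0.2082 + 0.9·0.0735 + 0.6·0.7184; P(aggressive) ≈ 0.0591, P(balanced) ≈ 0.1251, P(conservative) ≈ 0.8158
After 'fold-or-call': normaliser = 0.15·0.0591 + 0.9·0.1251 + 0.6·0.8158; P(aggressive) ≈ 0.0145, P(balanced) ≈ 0.1844, P(conservative) ≈ 0.8011
After 'raise': normaliser = 0.85·0.0145 + 0.1·0.1844 + 0.4·0.8011; P(aggressive) ≈ 0.0351, P(balanced) ≈ 0.0525, P(conservative) ≈ 0.9124

0.052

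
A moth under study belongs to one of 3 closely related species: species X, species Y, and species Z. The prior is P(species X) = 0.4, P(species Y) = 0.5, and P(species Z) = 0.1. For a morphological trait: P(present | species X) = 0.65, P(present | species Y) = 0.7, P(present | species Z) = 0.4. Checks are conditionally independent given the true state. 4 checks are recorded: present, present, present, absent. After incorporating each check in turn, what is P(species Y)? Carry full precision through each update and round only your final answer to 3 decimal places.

After 'present': normaliser = 0.65·0.4000 + 0.7·0.5000 + 0.4·0.1000; P(species X) ≈ 0.4000, P(species Y) ≈ 0.5385, P(species Z) ≈ 0.0615
After 'present': normaliser = 0.65·0.4000 + 0.7·0.5385 + 0.4·0.0615; P(species X) ≈ 0.3930, P(species Y) ≈ 0.5698, P(species Z) ≈ 0.0372
After 'present': normaliser = 0.65·0.3930 + 0.7·0.5698 + 0.4·0.0372; P(species X) ≈ 0.3818, P(species Y) ≈ 0.5960, P(species Z) ≈ 0.0222
After 'absent': normaliser = 0.35·0.3818 + 0.3·0.5960 + 0.6·0.0222; P(species X) ≈ 0.4102, P(species Y) ≈ 0.5489, P(species Z) ≈ 0.0410

0.549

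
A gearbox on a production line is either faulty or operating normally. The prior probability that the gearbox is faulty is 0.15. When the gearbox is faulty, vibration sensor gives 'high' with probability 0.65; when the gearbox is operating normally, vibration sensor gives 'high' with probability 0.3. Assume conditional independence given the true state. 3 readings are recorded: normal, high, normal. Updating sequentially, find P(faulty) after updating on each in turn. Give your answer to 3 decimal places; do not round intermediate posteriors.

After 'normal': P(faulty) = 0.35·0.1500 / (0.35·0.1500 + 0.7·0.8500) ≈ 0.0811
After 'high': P(faulty) = 0.65·0.0811 / (0.65·0.0811 + 0.3·0.9189) ≈ 0.1605
After 'normal': P(faulty) = 0.35·0.1605 / (0.35·0.1605 + 0.7·0.8395) ≈ 0.0872

0.087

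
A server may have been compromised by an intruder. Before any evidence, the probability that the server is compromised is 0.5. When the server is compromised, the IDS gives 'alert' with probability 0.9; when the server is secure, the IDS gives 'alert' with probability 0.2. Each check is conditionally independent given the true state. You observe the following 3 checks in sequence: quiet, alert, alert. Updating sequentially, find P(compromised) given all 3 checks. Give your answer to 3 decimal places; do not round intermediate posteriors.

0.717

After 'quiet': P(compromised) = 0.1·0.5000 / (0.1·0.5000 + 0.8·0.5000) ≈ 0.1111
After 'alert': P(compromised) = 0.9·0.1111 / (0.9·0.1111 + 0.2·0.8889) ≈ 0.3600
After 'alert': P(compromised) = 0.9·0.3600 / (0.9·0.3600 + 0.2·0.6400) ≈ 0.7168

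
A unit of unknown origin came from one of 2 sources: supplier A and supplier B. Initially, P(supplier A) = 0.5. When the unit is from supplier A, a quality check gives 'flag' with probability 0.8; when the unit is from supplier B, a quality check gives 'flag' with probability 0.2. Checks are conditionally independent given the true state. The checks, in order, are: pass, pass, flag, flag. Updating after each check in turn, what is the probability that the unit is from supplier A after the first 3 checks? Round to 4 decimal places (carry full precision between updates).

After 'pass': P(supplier A) = 0.2·0.5000 / (0.2·0.5000 + 0.8·0.5000) ≈ 0.2000
After 'pass': P(supplier A) = 0.2·0.2000 / (0.2·0.2000 + 0.8·0.8000) ≈ 0.0588
After 'flag': P(supplier A) = 0.8·0.0588 / (0.8·0.0588 + 0.2·0.9412) ≈ 0.2000

0.2000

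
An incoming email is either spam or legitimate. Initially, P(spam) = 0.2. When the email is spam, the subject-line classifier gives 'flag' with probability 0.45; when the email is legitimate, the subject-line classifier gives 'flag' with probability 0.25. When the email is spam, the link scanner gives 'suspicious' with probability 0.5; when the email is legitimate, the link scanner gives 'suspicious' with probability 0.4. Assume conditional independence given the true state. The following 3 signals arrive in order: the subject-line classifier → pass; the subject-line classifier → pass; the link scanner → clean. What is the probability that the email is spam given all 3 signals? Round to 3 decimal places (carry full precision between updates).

0.101

After the subject-line classifier='pass': P(spam) = 0.55·0.2000 / (0.55·0.2000 + 0.75·0.8000) ≈ 0.1549
After the subject-line classifier='pass': P(spam) = 0.55·0.1549 / (0.55·0.1549 + 0.75·0.8451) ≈ 0.1185
After the link scanner='clean': P(spam) = 0.5·0.1185 / (0.5·0.1185 + 0.6·0.8815) ≈ 0.1007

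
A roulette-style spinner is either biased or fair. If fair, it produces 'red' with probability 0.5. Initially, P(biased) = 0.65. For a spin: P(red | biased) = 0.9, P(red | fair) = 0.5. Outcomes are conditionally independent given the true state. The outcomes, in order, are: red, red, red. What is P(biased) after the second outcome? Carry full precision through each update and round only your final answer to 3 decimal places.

0.857

After 'red': P(biased) = 0.9·0.6500 / (0.9·0.6500 + 0.5·0.3500) ≈ 0.7697
After 'red': P(biased) = 0.9·0.7697 / (0.9·0.7697 + 0.5·0.2303) ≈ 0.8575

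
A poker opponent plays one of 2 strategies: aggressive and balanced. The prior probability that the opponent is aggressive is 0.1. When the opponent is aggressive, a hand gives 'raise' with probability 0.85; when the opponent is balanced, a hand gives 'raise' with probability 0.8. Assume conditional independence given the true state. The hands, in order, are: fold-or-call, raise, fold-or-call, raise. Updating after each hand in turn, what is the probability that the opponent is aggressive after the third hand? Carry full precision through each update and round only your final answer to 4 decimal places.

After 'fold-or-call': P(aggressive) = 0.15·0.1000 / (0.15·0.1000 + 0.2·0.9000) ≈ 0.0769
After 'raise': P(aggressive) = 0.85·0.0769 / (0.85·0.0769 + 0.8·0.9231) ≈ 0.0813
After 'fold-or-call': P(aggressive) = 0.15·0.0813 / (0.15·0.0813 + 0.2·0.9187) ≈ 0.0623

0.0623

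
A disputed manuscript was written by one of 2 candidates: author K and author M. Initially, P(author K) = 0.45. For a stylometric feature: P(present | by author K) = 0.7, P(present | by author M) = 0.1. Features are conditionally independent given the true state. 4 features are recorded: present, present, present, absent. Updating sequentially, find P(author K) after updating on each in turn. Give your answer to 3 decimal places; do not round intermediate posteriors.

0.989

Apply Bayes' rule sequentially, carrying P(author K) forward.
After 'present': P(author K) = 0.7·0.4500 / (0.7·0.4500 + 0.1·0.5500) ≈ 0.8514
After 'present': P(author K) = 0.7·0.8514 / (0.7·0.8514 + 0.1·0.1486) ≈ 0.9757
After 'present': P(author K) = 0.7·0.9757 / (0.7·0.9757 + 0.1·0.0243) ≈ 0.9964
After 'absent': P(author K) = 0.3·0.9964 / (0.3·0.9964 + 0.9·0.0036) ≈ 0.9894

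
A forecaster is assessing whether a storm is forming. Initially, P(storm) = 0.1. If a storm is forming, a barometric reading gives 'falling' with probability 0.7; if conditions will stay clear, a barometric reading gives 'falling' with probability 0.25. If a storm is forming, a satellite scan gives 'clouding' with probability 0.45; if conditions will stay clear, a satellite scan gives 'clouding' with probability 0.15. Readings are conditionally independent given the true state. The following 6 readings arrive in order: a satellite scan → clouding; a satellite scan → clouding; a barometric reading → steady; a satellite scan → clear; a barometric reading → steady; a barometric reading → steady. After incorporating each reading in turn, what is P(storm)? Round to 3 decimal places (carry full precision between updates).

0.040

Each posterior becomes the prior for the next update.
After a satellite scan='clouding': P(storm) = 0.45·0.1000 / (0.45·0.1000 + 0.15·0.9000) ≈ 0.2500
After a satellite scan='clouding': P(storm) = 0.45·0.2500 / (0.45·0.2500 + 0.15·0.7500) ≈ 0.5000
After a barometric reading='steady': P(storm) = 0.3·0.5000 / (0.3·0.5000 + 0.75·0.5000) ≈ 0.2857
After a satellite scan='clear': P(storm) = 0.55·0.2857 / (0.55·0.2857 + 0.85·0.7143) ≈ 0.2056
After a barometric reading='steady': P(storm) = 0.3·0.2056 / (0.3·0.2056 + 0.75·0.7944) ≈ 0.0938
After a barometric reading='steady': P(storm) = 0.3·0.0938 / (0.3·0.0938 + 0.75·0.9062) ≈ 0.0398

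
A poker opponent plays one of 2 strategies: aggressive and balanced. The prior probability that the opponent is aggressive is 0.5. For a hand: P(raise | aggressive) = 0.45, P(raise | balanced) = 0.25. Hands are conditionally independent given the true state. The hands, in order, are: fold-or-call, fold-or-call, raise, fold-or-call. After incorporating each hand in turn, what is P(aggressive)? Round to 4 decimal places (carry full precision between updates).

After 'fold-or-call': P(aggressive) = 0.55·0.5000 / (0.55·0.5000 + 0.75·0.5000) ≈ 0.4231
After 'fold-or-call': P(aggressive) = 0.55·0.4231 / (0.55·0.4231 + 0.75·0.5769) ≈ 0.3497
After 'raise': P(aggressive) = 0.45·0.3497 / (0.45·0.3497 + 0.25·0.6503) ≈ 0.4919
After 'fold-or-call': P(aggressive) = 0.55·0.4919 / (0.55·0.4919 + 0.75·0.5081) ≈ 0.4152

0.4152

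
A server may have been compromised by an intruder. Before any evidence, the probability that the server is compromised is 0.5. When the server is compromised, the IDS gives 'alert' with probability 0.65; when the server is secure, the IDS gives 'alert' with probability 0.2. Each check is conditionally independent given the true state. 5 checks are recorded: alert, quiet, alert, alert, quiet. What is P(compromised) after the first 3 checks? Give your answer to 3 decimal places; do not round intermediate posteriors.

After 'alert': P(compromised) = 0.65·0.5000 / (0.65·0.5000 + 0.2·0.5000) ≈ 0.7647
After 'quiet': P(compromised) = 0.35·0.7647 / (0.35·0.7647 + 0.8·0.2353) ≈ 0.5871
After 'alert': P(compromised) = 0.65·0.5871 / (0.65·0.5871 + 0.2·0.4129) ≈ 0.8221

0.822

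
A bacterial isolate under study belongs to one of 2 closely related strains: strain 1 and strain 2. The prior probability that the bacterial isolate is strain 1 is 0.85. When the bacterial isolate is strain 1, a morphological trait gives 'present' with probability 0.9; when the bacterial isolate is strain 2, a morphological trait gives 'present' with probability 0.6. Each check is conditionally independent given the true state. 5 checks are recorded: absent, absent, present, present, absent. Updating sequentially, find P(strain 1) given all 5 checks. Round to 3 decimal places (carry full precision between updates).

Apply Bayes' rule sequentially, carrying P(strain 1) forward.
After 'absent': P(strain 1) = 0.1·0.8500 / (0.1·0.8500 + 0.4·0.1500) ≈ 0.5862
After 'absent': P(strain 1) = 0.1·0.5862 / (0.1·0.5862 + 0.4·0.4138) ≈ 0.2615
After 'present': P(strain 1) = 0.9·0.2615 / (0.9·0.2615 + 0.6·0.7385) ≈ 0.3469
After 'present': P(strain 1) = 0.9·0.3469 / (0.9·0.3469 + 0.6·0.6531) ≈ 0.4435
After 'absent': P(strain 1) = 0.1·0.4435 / (0.1·0.4435 + 0.4·0.5565) ≈ 0.1661

0.166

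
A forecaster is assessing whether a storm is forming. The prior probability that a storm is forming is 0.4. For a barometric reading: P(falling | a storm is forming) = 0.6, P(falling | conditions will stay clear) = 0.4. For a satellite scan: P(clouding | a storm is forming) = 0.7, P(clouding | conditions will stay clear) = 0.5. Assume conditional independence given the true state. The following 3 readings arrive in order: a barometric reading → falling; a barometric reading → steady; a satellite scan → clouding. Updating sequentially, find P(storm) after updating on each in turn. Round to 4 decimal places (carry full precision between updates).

After a barometric reading='falling': P(storm) = 0.6·0.4000 / (0.6·0.4000 + 0.4·0.6000) ≈ 0.5000
After a barometric reading='steady': P(storm) = 0.4·0.5000 / (0.4·0.5000 + 0.6·0.5000) ≈ 0.4000
After a satellite scan='clouding': P(storm) = 0.7·0.4000 / (0.7·0.4000 + 0.5·0.6000) ≈ 0.4828

0.4828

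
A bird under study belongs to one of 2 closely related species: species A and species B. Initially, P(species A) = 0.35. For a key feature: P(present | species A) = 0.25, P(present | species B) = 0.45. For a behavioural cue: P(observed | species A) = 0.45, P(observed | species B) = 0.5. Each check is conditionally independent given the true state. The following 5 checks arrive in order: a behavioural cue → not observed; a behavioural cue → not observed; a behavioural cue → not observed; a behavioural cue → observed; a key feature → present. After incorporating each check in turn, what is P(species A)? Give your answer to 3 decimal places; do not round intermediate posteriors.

0.264

After a behavioural cue='not observed': P(species A) = 0.55·0.3500 / (0.55·0.3500 + 0.5·0.6500) ≈ 0.3720
After a behavioural cue='not observed': P(species A) = 0.55·0.3720 / (0.55·0.3720 + 0.5·0.6280) ≈ 0.3945
After a behavioural cue='not observed': P(species A) = 0.55·0.3945 / (0.55·0.3945 + 0.5·0.6055) ≈ 0.4175
After a behavioural cue='observed': P(species A) = 0.45·0.4175 / (0.45·0.4175 + 0.5·0.5825) ≈ 0.3921
After a key feature='present': P(species A) = 0.25·0.3921 / (0.25·0.3921 + 0.45·0.6079) ≈ 0.2638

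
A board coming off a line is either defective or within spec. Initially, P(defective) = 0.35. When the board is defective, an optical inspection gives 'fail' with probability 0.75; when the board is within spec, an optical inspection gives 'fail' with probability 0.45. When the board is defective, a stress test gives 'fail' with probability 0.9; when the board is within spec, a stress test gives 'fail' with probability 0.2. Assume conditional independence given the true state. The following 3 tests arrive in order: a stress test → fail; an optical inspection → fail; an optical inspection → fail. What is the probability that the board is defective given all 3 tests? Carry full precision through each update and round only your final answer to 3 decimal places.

0.871

After a stress test='fail': P(defective) = 0.9·0.3500 / (0.9·0.3500 + 0.2·0.6500) ≈ 0.7079
After an optical inspection='fail': P(defective) = 0.75·0.7079 / (0.75·0.7079 + 0.45·0.2921) ≈ 0.8015
After an optical inspection='fail': P(defective) = 0.75·0.8015 / (0.75·0.8015 + 0.45·0.1985) ≈ 0.8706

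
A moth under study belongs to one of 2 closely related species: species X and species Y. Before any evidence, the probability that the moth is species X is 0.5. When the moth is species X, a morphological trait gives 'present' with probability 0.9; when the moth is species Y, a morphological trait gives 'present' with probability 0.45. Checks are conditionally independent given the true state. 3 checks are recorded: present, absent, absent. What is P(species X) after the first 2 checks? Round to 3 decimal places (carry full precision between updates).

0.267

Apply Bayes' rule sequentially, carrying P(species X) forward.
After 'present': P(species X) = 0.9·0.5000 / (0.9·0.5000 + 0.45·0.5000) ≈ 0.6667
After 'absent': P(species X) = 0.1·0.6667 / (0.1·0.6667 + 0.55·0.3333) ≈ 0.2667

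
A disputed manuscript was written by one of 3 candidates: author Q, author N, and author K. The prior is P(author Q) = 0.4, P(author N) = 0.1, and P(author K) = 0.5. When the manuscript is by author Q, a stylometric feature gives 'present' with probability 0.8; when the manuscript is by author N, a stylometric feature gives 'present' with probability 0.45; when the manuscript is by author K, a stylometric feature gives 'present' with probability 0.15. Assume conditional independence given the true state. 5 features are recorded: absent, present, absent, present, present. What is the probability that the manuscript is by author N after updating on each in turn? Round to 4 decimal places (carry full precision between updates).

0.2265

Each posterior becomes the prior for the next update.
After 'absent': normaliser = 0.2·0.4000 + 0.55·0.1000 + 0.85·0.5000; P(author Q) ≈ 0.1429, P(author N) ≈ 0.0982, P(author K) ≈ 0.7589
After 'present': normaliser = 0.8·0.1429 + 0.45·0.0982 + 0.15·0.7589; P(author Q) ≈ 0.4197, P(author N) ≈ 0.1623, P(author K) ≈ 0.4180
After 'absent': normaliser = 0.2·0.4197 + 0.55·0.1623 + 0.85·0.4180; P(author Q) ≈ 0.1588, P(author N) ≈ 0.1689, P(author K) ≈ 0.6723
After 'present': normaliser = 0.8·0.1588 + 0.45·0.1689 + 0.15·0.6723; P(author Q) ≈ 0.4181, P(author N) ≈ 0.2501, P(author K) ≈ 0.3318
After 'present': normaliser = 0.8·0.4181 + 0.45·0.2501 + 0.15·0.3318; P(author Q) ≈ 0.6733, P(author N) ≈ 0.2265, P(author K) ≈ 0.1002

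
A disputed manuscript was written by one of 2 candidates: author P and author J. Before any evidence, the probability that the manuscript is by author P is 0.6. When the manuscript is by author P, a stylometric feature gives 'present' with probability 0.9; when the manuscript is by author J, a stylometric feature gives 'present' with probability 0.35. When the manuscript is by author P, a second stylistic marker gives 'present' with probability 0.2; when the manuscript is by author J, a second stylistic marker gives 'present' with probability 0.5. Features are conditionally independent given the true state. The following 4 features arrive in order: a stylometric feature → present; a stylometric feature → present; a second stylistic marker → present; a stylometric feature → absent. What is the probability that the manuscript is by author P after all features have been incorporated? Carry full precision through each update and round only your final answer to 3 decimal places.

0.379

After a stylometric feature='present': P(author P) = 0.9·0.6000 / (0.9·0.6000 + 0.35·0.4000) ≈ 0.7941
After a stylometric feature='present': P(author P) = 0.9·0.7941 / (0.9·0.7941 + 0.35·0.2059) ≈ 0.9084
After a second stylistic marker='present': P(author P) = 0.2·0.9084 / (0.2·0.9084 + 0.5·0.0916) ≈ 0.7987
After a stylometric feature='absent': P(author P) = 0.1·0.7987 / (0.1·0.7987 + 0.65·0.2013) ≈ 0.3790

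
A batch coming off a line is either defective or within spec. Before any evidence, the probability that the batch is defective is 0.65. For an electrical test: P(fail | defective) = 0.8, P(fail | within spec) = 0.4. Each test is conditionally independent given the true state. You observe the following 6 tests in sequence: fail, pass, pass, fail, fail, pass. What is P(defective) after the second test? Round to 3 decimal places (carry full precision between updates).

0.553

After 'fail': P(defective) = 0.8·0.6500 / (0.8·0.6500 + 0.4·0.3500) ≈ 0.7879
After 'pass': P(defective) = 0.2·0.7879 / (0.2·0.7879 + 0.6·0.2121) ≈ 0.5532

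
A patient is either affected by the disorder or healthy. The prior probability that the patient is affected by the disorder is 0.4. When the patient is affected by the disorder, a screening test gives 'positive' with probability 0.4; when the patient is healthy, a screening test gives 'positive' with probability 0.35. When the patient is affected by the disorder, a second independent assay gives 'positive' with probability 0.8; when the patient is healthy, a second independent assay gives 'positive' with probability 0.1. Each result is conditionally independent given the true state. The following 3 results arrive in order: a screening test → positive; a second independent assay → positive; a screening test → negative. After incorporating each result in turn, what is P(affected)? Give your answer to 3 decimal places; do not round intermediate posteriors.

0.849

Each posterior becomes the prior for the next update.
After a screening test='positive': P(affected) = 0.4·0.4000 / (0.4·0.4000 + 0.35·0.6000) ≈ 0.4324
After a second independent assay='positive': P(affected) = 0.8·0.4324 / (0.8·0.4324 + 0.1·0.5676) ≈ 0.8591
After a screening test='negative': P(affected) = 0.6·0.8591 / (0.6·0.8591 + 0.65·0.1409) ≈ 0.8491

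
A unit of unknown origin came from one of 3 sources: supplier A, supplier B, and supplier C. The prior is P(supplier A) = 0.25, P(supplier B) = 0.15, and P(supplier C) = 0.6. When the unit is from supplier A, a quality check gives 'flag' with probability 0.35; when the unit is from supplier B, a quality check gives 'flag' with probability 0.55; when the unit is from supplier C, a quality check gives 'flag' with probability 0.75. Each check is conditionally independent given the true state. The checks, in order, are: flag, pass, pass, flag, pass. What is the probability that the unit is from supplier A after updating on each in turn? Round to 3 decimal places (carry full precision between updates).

After 'flag': normaliser = 0.35·0.2500 + 0.55·0.1500 + 0.75·0.6000; P(supplier A) ≈ 0.1411, P(supplier B) ≈ 0.1331, P(supplier C) ≈ 0.7258
After 'pass': normaliser = 0.65·0.1411 + 0.45·0.1331 + 0.25·0.7258; P(supplier A) ≈ 0.2754, P(supplier B) ≈ 0.1798, P(supplier C) ≈ 0.5448
After 'pass': normaliser = 0.65·0.2754 + 0.45·0.1798 + 0.25·0.5448; P(supplier A) ≈ 0.4519, P(supplier B) ≈ 0.2042, P(supplier C) ≈ 0.3438
After 'flag': normaliser = 0.35·0.4519 + 0.55·0.2042 + 0.75·0.3438; P(supplier A) ≈ 0.2994, P(supplier B) ≈ 0.2126, P(supplier C) ≈ 0.4880
After 'pass': normaliser = 0.65·0.2994 + 0.45·0.2126 + 0.25·0.4880; P(supplier A) ≈ 0.4720, P(supplier B) ≈ 0.2320, P(supplier C) ≈ 0.2960

0.472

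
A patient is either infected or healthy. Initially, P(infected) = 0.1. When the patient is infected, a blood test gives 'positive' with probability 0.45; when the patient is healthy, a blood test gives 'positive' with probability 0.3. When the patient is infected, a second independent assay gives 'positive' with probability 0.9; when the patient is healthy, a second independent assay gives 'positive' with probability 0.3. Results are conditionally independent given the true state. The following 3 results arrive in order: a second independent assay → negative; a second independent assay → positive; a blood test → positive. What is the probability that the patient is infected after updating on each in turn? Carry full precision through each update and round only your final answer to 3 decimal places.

0.067

After a second independent assay='negative': P(infected) = 0.1·0.1000 / (0.1·0.1000 + 0.7·0.9000) ≈ 0.0156
After a second independent assay='positive': P(infected) = 0.9·0.0156 / (0.9·0.0156 + 0.3·0.9844) ≈ 0.0455
After a blood test='positive': P(infected) = 0.45·0.0455 / (0.45·0.0455 + 0.3·0.9545) ≈ 0.0667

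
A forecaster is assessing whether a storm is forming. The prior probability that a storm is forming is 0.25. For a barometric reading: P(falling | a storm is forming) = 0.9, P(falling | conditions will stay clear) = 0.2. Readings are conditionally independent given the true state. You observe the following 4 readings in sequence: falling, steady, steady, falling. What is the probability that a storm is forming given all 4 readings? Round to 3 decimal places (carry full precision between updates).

Apply Bayes' rule sequentially, carrying P(storm) forward.
After 'falling': P(storm) = 0.9·0.2500 / (0.9·0.2500 + 0.2·0.7500) ≈ 0.6000
After 'steady': P(storm) = 0.1·0.6000 / (0.1·0.6000 + 0.8·0.4000) ≈ 0.1579
After 'steady': P(storm) = 0.1·0.1579 / (0.1·0.1579 + 0.8·0.8421) ≈ 0.0229
After 'falling': P(storm) = 0.9·0.0229 / (0.9·0.0229 + 0.2·0.9771) ≈ 0.0954

0.095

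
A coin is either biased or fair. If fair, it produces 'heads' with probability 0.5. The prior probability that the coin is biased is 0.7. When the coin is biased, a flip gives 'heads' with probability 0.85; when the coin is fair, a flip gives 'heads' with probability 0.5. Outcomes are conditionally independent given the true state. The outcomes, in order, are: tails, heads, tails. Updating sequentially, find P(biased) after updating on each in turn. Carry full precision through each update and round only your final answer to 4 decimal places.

0.2631

After 'tails': P(biased) = 0.15·0.7000 / (0.15·0.7000 + 0.5·0.3000) ≈ 0.4118
After 'heads': P(biased) = 0.85·0.4118 / (0.85·0.4118 + 0.5·0.5882) ≈ 0.5434
After 'tails': P(biased) = 0.15·0.5434 / (0.15·0.5434 + 0.5·0.4566) ≈ 0.2631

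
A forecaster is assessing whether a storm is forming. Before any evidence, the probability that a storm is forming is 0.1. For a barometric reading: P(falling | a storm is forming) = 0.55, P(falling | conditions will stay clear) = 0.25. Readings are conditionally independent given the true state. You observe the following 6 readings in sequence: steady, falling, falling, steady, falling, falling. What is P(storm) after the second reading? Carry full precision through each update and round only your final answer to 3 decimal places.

0.128

Apply Bayes' rule sequentially, carrying P(storm) forward.
After 'steady': P(storm) = 0.45·0.1000 / (0.45·0.1000 + 0.75·0.9000) ≈ 0.0625
After 'falling': P(storm) = 0.55·0.0625 / (0.55·0.0625 + 0.25·0.9375) ≈ 0.1279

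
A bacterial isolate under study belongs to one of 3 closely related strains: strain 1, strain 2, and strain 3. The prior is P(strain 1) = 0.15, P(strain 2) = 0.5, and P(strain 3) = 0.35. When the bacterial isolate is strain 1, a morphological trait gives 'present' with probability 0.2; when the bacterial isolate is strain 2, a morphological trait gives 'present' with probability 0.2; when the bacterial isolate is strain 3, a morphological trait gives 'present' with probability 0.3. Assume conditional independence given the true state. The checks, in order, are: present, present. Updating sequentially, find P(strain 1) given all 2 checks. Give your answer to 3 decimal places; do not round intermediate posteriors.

Each posterior becomes the prior for the next update.
After 'present': normaliser = 0.2·0.1500 + 0.2·0.5000 + 0.3·0.3500; P(strain 1) ≈ 0.1277, P(strain 2) ≈ 0.4255, P(strain 3) ≈ 0.4468
After 'present': normaliser = 0.2·0.1277 + 0.2·0.4255 + 0.3·0.4468; P(strain 1) ≈ 0.1043, P(strain 2) ≈ 0.3478, P(strain 3) ≈ 0.5478

0.104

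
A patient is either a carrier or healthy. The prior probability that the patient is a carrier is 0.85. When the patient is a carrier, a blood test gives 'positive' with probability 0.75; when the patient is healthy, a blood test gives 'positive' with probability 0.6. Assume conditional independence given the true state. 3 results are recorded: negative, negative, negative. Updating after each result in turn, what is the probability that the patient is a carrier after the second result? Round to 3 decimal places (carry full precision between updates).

After 'negative': P(carrier) = 0.25·0.8500 / (0.25·0.8500 + 0.4·0.1500) ≈ 0.7798
After 'negative': P(carrier) = 0.25·0.7798 / (0.25·0.7798 + 0.4·0.2202) ≈ 0.6888

0.689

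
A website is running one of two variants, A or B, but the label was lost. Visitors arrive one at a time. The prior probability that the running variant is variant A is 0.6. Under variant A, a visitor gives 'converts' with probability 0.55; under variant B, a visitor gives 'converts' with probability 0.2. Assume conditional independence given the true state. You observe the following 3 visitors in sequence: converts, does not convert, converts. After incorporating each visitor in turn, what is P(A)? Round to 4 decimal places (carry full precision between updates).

0.8645

After 'converts': P(A) = 0.55·0.6000 / (0.55·0.6000 + 0.2·0.4000) ≈ 0.8049
After 'does not convert': P(A) = 0.45·0.8049 / (0.45·0.8049 + 0.8·0.1951) ≈ 0.6988
After 'converts': P(A) = 0.55·0.6988 / (0.55·0.6988 + 0.2·0.3012) ≈ 0.8645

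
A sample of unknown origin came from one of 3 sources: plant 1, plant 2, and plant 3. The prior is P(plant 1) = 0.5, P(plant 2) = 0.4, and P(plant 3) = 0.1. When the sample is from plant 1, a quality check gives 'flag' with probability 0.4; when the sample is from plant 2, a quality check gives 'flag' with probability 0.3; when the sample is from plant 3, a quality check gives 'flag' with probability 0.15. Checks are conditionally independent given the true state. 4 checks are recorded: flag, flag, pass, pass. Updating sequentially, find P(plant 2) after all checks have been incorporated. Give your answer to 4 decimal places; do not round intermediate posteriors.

Apply Bayes' rule sequentially, carrying P(plant 2) forward.
After 'flag': normaliser = 0.4·0.5000 + 0.3·0.4000 + 0.15·0.1000; P(plant 1) ≈ 0.5970, P(plant 2) ≈ 0.3582, P(plant 3) ≈ 0.0448
After 'flag': normaliser = 0.4·0.5970 + 0.3·0.3582 + 0.15·0.0448; P(plant 1) ≈ 0.6765, P(plant 2) ≈ 0.3044, P(plant 3) ≈ 0.0190
After 'pass': normaliser = 0.6·0.6765 + 0.7·0.3044 + 0.85·0.0190; P(plant 1) ≈ 0.6390, P(plant 2) ≈ 0.3355, P(plant 3) ≈ 0.0255
After 'pass': normaliser = 0.6·0.6390 + 0.7·0.3355 + 0.85·0.0255; P(plant 1) ≈ 0.5992, P(plant 2) ≈ 0.3670, P(plant 3) ≈ 0.0338

0.3670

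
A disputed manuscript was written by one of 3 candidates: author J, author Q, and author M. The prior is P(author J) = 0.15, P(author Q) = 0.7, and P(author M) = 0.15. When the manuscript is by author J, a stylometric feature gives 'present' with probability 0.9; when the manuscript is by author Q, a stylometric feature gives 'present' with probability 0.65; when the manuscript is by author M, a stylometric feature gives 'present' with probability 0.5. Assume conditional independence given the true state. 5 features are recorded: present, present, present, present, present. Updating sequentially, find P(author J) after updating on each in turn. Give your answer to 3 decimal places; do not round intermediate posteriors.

0.508

After 'present': normaliser = 0.9·0.1500 + 0.65·0.7000 + 0.5·0.1500; P(author J) ≈ 0.2030, P(author Q) ≈ 0.6842, P(author M) ≈ 0.1128
After 'present': normaliser = 0.9·0.2030 + 0.65·0.6842 + 0.5·0.1128; P(author J) ≈ 0.2672, P(author Q) ≈ 0.6504, P(author M) ≈ 0.0825
After 'present': normaliser = 0.9·0.2672 + 0.65·0.6504 + 0.5·0.0825; P(author J) ≈ 0.3414, P(author Q) ≈ 0.6001, P(author M) ≈ 0.0585
After 'present': normaliser = 0.9·0.3414 + 0.65·0.6001 + 0.5·0.0585; P(author J) ≈ 0.4228, P(author Q) ≈ 0.5369, P(author M) ≈ 0.0403
After 'present': normaliser = 0.9·0.4228 + 0.65·0.5369 + 0.5·0.0403; P(author J) ≈ 0.5076, P(author Q) ≈ 0.4655, P(author M) ≈ 0.0269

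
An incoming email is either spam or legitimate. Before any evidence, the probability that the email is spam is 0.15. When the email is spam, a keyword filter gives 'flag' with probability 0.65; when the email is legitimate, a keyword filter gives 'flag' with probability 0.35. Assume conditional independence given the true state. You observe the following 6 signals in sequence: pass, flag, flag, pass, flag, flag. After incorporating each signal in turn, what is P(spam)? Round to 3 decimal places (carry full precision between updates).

0.378

Each posterior becomes the prior for the next update.
After 'pass': P(spam) = 0.35·0.1500 / (0.35·0.1500 + 0.65·0.8500) ≈ 0.0868
After 'flag': P(spam) = 0.65·0.0868 / (0.65·0.0868 + 0.35·0.9132) ≈ 0.1500
After 'flag': P(spam) = 0.65·0.1500 / (0.65·0.1500 + 0.35·0.8500) ≈ 0.2468
After 'pass': P(spam) = 0.35·0.2468 / (0.35·0.2468 + 0.65·0.7532) ≈ 0.1500
After 'flag': P(spam) = 0.65·0.1500 / (0.65·0.1500 + 0.35·0.8500) ≈ 0.2468
After 'flag': P(spam) = 0.65·0.2468 / (0.65·0.2468 + 0.35·0.7532) ≈ 0.3784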